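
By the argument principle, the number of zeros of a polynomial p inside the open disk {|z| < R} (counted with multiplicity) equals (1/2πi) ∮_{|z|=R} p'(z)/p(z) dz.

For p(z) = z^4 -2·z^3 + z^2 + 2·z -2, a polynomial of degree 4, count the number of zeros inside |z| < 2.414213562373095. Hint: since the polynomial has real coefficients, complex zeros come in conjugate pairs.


The zeros of p are: (1 + 1i), (1 - 1i), 1, -1.
Their magnitudes are: 1.414, 1.414, 1, 1.
Zeros with |z| < R = 2.414213562373095: (1 + 1i), (1 - 1i), 1, -1.
Count = 4.
By the argument principle, (1/2πi) ∮_{|z|=R} p'(z)/p(z) dz equals exactly this count.

Number of zeros inside |z| < 2.414213562373095: 4.


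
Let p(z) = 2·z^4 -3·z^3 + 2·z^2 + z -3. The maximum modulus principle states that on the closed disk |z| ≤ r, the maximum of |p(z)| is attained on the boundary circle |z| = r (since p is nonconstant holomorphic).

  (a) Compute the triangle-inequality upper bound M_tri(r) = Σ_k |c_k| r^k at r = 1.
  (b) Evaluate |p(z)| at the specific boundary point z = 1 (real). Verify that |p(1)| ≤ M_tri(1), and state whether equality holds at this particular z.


Coefficients: c_0 = -3, c_1 = 1, c_2 = 2, c_3 = -3, c_4 = 2. Radius r = 1.
Part (a). Triangle bound: M_tri(r) = Σ_k |c_k| r^k
  = |-3|·1^0 + |1|·1^1 + |2|·1^2 + |-3|·1^3 + |2|·1^4
  = 3 + 1 + 2 + 3 + 2 = 11.
This bounds M(r) := max_{|z|=r} |p(z)| from above; equality holds iff all terms c_k z^k can be made to align in phase at a single z on |z|=r.
Part (b). At z = 1 (real, on the circle |z| = r):
  p(1) = (-3)·1^0 + (1)·1^1 + (2)·1^2 + (-3)·1^3 + (2)·1^4 = -1.
  |p(1)| = 1.
Check: |p(1)| = 1 ≤ 11 = M_tri(1). ✓ Equality does not hold at z = 1 (the coefficients have mixed signs, so the terms do not all align in phase there).

M_tri(1) = 11; |p(1)| = 1; equality at z=1: no.


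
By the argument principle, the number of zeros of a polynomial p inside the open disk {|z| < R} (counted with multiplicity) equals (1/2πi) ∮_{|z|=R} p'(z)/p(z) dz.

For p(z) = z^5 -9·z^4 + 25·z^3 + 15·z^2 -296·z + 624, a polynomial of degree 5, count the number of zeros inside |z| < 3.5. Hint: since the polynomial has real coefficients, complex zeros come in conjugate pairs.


The zeros of p are: -3, 4, 4, (2 + 3i), (2 - 3i).
Their magnitudes are: 3, 4, 4, 3.606, 3.606.
Zeros with |z| < R = 3.5: -3.
Count = 1.
By the argument principle, (1/2πi) ∮_{|z|=R} p'(z)/p(z) dz equals exactly this count.

Number of zeros inside |z| < 3.5: 1.


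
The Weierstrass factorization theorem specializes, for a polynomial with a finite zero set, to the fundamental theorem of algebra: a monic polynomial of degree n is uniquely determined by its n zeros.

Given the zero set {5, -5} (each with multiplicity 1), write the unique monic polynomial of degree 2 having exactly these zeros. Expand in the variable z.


The polynomial is p(z) = ∏_{α ∈ S} (z − α), where S = {5, -5}.
Expanding the product yields: p(z) = z^2 -25.
The resulting polynomial has degree 2 and real coefficients as required.

p(z) = z^2 -25.


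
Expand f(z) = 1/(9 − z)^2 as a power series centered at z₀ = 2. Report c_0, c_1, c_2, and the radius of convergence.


Let w = z − z₀, so z = z₀ + w.
Then 9 − z = 9 − (z₀ + w) = (9 − z₀) − w = 7 − w.
f(z) = 1/(7 − w)^2 = (1/(7)^2) · (1 − w/(7))^{−2}.
By the binomial series (1−u)^{−2} = Σ_{n≥0} C(n+1, 1) u^n for |u|<1, with u = w/(7):
  c_n = C(n+1, 1) / (7)^(n+2).
  c_0 = 1/(7)^2 = 1/49.
  c_1 = 2/(7)^3 = 2/343.
  c_2 = 3/(7)^4 = 3/2401.
The series is valid for |w/d| < 1, i.e. |z − z₀| < |d|.
Radius of convergence: R = |9 − z₀| = |7| = 7 (distance from z₀ to the singularity z = 9).

c_0 = 1/49, c_1 = 2/343, c_2 = 3/2401; R = 7.


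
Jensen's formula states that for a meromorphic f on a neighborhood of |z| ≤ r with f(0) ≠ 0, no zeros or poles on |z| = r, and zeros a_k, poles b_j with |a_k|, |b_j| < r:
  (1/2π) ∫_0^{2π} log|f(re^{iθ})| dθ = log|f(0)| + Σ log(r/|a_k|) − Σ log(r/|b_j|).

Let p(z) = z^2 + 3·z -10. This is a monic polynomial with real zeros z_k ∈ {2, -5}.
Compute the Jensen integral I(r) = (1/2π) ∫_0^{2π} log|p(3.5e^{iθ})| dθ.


Zeros: -5, 2; r = 3.5.
Inside |z| < r: 2. Outside (|z| ≥ r): -5.
p(0) = -10, so log|p(0)| = log(10) = 2.3026.
Apply Jensen: I(r) = log|p(0)| + Σ_k log(r/|z_k|), summed over zeros inside |z| < r.
  log(r/|z_k|) for z_k = 2: log(3.5/2) = 0.5596
  Outside zeros (-5) contribute nothing to the Jensen sum.
Sum over inside zeros: 0.5596.
I(r) = log|p(0)| + (inside sum) = 2.3026 + 0.5596 = 2.8622.
Note: since some zeros are outside |z| ≤ r, the simplified n·log(r) form does NOT apply — only the inside zeros contribute.

I(r) ≈ 2.8622.


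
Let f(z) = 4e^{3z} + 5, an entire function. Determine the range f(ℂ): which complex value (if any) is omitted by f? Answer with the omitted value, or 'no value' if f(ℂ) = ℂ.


Little Picard bounds the complement of f(ℂ) to at most one point.
e^{3z} is never zero on ℂ, so 4·e^{3z} takes every value in ℂ ∖ {0}. Adding 5 shifts the range to ℂ ∖ {5}. Thus f omits exactly the value 5.

Omitted value: 5.


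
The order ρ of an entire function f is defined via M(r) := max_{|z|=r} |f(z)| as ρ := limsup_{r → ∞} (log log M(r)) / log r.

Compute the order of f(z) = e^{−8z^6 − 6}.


|e^{−8z^6 − 6}| = e^{Re(-8·z^6) + -6} ≤ e^{8|z|^6 + -6} = e^{8r^6 + -6} on |z| = r, so ρ ≤ 6. Choosing z on |z|=r so that -8·z^6 is real positive (always possible by picking arg z appropriately) gives |f(z)| = e^{8r^6 + -6}, matching the bound. The additive constant -6 does not affect log log M(r) ~ 6·log r. Hence ρ = 6.
Therefore ρ = 6.

Order ρ = 6.


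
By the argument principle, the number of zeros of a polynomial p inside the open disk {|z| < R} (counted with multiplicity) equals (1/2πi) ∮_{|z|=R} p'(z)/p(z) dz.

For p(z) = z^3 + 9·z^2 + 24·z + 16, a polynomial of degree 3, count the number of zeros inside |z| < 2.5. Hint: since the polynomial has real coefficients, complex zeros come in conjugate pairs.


The zeros of p are: -4, -4, -1.
Their magnitudes are: 4, 4, 1.
Zeros with |z| < R = 2.5: -1.
Count = 1.
By the argument principle, (1/2πi) ∮_{|z|=R} p'(z)/p(z) dz equals exactly this count.

Number of zeros inside |z| < 2.5: 1.


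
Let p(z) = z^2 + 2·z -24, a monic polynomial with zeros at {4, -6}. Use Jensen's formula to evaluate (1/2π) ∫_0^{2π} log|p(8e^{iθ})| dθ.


Zeros: -6, 4; r = 8.
Inside |z| < r: -6, 4. Outside (|z| ≥ r): ∅.
p(0) = -24, so log|p(0)| = log(24) = 3.1781.
Apply Jensen: I(r) = log|p(0)| + Σ_k log(r/|z_k|), summed over zeros inside |z| < r.
  log(r/|z_k|) for z_k = 4: log(8/4) = 0.6931
  log(r/|z_k|) for z_k = -6: log(8/6) = 0.2877
Sum over inside zeros: 0.9808.
I(r) = log|p(0)| + (inside sum) = 3.1781 + 0.9808 = 4.1589.
Closed form (all zeros inside, monic): I(r) = n·log(r) = 2·log(8) = 4.1589. ✓

I(r) ≈ 4.1589.


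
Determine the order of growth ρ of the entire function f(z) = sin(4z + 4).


sin(w) is a linear combination of e^{iw} and e^{−iw} (or e^w, e^{−w} in the hyperbolic case), so |sin(w)| ≤ e^{|w|}. With w = 4z + 4, |w| ≤ 4|z| + 4 = 4r + 4 on |z| = r, giving M(r) ≤ e^{4r + 4}, so ρ ≤ 1. On a suitable ray (z = it for sin/cos; z = t for sinh/cosh, t real → ∞), |sin(4z + 4)| grows like e^{4|t|}/2, so ρ ≥ 1. Hence ρ = 1.
Therefore ρ = 1.

Order ρ = 1.


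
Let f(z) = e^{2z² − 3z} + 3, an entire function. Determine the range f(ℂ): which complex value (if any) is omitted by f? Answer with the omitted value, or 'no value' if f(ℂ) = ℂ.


Little Picard bounds the complement of f(ℂ) to at most one point.
The exponent g(z) = 2z² − 3z is a nonconstant polynomial, hence surjective onto ℂ. So e^{g(z)} takes every value in {e^w : w ∈ ℂ} = ℂ ∖ {0}. Adding 3 shifts the range to ℂ ∖ {3}. f omits exactly 3.

Omitted value: 3.


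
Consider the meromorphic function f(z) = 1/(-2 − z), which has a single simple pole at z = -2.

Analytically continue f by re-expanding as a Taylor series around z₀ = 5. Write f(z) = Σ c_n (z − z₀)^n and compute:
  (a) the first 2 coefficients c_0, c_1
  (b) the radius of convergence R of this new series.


Let w = z − z₀, so z = z₀ + w.
Then -2 − z = -2 − (z₀ + w) = (-2 − z₀) − w = -7 − w.
f(z) = 1/(-7 − w) = (1/(-7)) · 1/(1 − w/(-7)) = Σ_{n≥0} w^n / (-7)^(n+1).
So c_n = 1/(-7)^(n+1):
  c_0 = 1/(-7)^1 = -1/7.
  c_1 = 1/(-7)^2 = 1/49.
The series is valid for |w/d| < 1, i.e. |z − z₀| < |d|.
Radius of convergence: R = |-2 − z₀| = |-7| = 7 (distance from z₀ to the singularity z = -2).

c_0 = -1/7, c_1 = 1/49; R = 7.


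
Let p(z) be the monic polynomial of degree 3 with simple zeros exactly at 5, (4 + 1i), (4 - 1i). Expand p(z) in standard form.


The polynomial is p(z) = ∏_{α ∈ S} (z − α), where S = {5, (4 + 1i), (4 - 1i)}.
Expanding the product yields: p(z) = z^3 -13·z^2 + 57·z -85.
Note conjugate pairs combine to real quadratics: (z − (4+1i))(z − (4−1i)) = z² − 8z + 17.
The resulting polynomial has degree 3 and real coefficients as required.

p(z) = z^3 -13·z^2 + 57·z -85.


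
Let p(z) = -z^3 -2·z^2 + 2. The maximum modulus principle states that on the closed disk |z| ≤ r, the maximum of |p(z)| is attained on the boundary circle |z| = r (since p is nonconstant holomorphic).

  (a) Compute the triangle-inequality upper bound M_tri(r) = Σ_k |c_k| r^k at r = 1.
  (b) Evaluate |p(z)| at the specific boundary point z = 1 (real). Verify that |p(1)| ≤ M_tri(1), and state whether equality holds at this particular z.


Coefficients: c_0 = 2, c_1 = 0, c_2 = -2, c_3 = -1. Radius r = 1.
Part (a). Triangle bound: M_tri(r) = Σ_k |c_k| r^k
  = |2|·1^0 + |0|·1^1 + |-2|·1^2 + |-1|·1^3
  = 2 + 0 + 2 + 1 = 5.
This bounds M(r) := max_{|z|=r} |p(z)| from above; equality holds iff all terms c_k z^k can be made to align in phase at a single z on |z|=r.
Part (b). At z = 1 (real, on the circle |z| = r):
  p(1) = (2)·1^0 + (0)·1^1 + (-2)·1^2 + (-1)·1^3 = -1.
  |p(1)| = 1.
Check: |p(1)| = 1 ≤ 5 = M_tri(1). ✓ Equality does not hold at z = 1 (the coefficients have mixed signs, so the terms do not all align in phase there).

M_tri(1) = 5; |p(1)| = 1; equality at z=1: no.


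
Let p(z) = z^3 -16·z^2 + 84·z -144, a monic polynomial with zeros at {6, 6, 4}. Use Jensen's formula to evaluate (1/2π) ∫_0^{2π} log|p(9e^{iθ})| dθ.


Zeros: 4, 6, 6; r = 9.
Inside |z| < r: 4, 6, 6. Outside (|z| ≥ r): ∅.
p(0) = -144, so log|p(0)| = log(144) = 4.9698.
Apply Jensen: I(r) = log|p(0)| + Σ_k log(r/|z_k|), summed over zeros inside |z| < r.
  log(r/|z_k|) for z_k = 6: log(9/6) = 0.4055
  log(r/|z_k|) for z_k = 6: log(9/6) = 0.4055
  log(r/|z_k|) for z_k = 4: log(9/4) = 0.8109
Sum over inside zeros: 1.6219.
I(r) = log|p(0)| + (inside sum) = 4.9698 + 1.6219 = 6.5917.
Closed form (all zeros inside, monic): I(r) = n·log(r) = 3·log(9) = 6.5917. ✓

I(r) ≈ 6.5917.


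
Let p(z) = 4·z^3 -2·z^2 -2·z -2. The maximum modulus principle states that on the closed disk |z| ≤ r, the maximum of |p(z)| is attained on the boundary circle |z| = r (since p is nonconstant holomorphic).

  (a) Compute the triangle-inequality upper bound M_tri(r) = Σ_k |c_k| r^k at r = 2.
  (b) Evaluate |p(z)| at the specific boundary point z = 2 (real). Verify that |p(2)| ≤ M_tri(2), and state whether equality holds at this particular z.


Coefficients: c_0 = -2, c_1 = -2, c_2 = -2, c_3 = 4. Radius r = 2.
Part (a). Triangle bound: M_tri(r) = Σ_k |c_k| r^k
  = |-2|·2^0 + |-2|·2^1 + |-2|·2^2 + |4|·2^3
  = 2 + 4 + 8 + 32 = 46.
This bounds M(r) := max_{|z|=r} |p(z)| from above; equality holds iff all terms c_k z^k can be made to align in phase at a single z on |z|=r.
Part (b). At z = 2 (real, on the circle |z| = r):
  p(2) = (-2)·2^0 + (-2)·2^1 + (-2)·2^2 + (4)·2^3 = 18.
  |p(2)| = 18.
Check: |p(2)| = 18 ≤ 46 = M_tri(2). ✓ Equality does not hold at z = 2 (the coefficients have mixed signs, so the terms do not all align in phase there).

M_tri(2) = 46; |p(2)| = 18; equality at z=2: no.


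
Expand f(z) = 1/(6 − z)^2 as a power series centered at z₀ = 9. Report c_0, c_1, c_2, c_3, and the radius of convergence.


Let w = z − z₀, so z = z₀ + w.
Then 6 − z = 6 − (z₀ + w) = (6 − z₀) − w = -3 − w.
f(z) = 1/(-3 − w)^2 = (1/(-3)^2) · (1 − w/(-3))^{−2}.
By the binomial series (1−u)^{−2} = Σ_{n≥0} C(n+1, 1) u^n for |u|<1, with u = w/(-3):
  c_n = C(n+1, 1) / (-3)^(n+2).
  c_0 = 1/(-3)^2 = 1/9.
  c_1 = 2/(-3)^3 = -2/27.
  c_2 = 3/(-3)^4 = 1/27.
  c_3 = 4/(-3)^5 = -4/243.
The series is valid for |w/d| < 1, i.e. |z − z₀| < |d|.
Radius of convergence: R = |6 − z₀| = |-3| = 3 (distance from z₀ to the singularity z = 6).

c_0 = 1/9, c_1 = -2/27, c_2 = 1/27, c_3 = -4/243; R = 3.


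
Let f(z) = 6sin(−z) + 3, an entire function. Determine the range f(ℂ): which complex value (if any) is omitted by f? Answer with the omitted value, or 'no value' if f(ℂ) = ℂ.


Little Picard bounds the complement of f(ℂ) to at most one point.
sin is entire and surjective onto ℂ: for every w ∈ ℂ, sin(ζ) = w has a solution ζ ∈ ℂ (e.g., via the complex inverse arcsin). With ζ = −z this gives z = ζ/(-1). Then 6·sin(−z) takes every value in 6·ℂ = ℂ, and adding 3 is a bijection of ℂ. So f is surjective and omits no value. (Note: only on the real line is sin bounded by [−1, 1].)

Omitted value: no value.


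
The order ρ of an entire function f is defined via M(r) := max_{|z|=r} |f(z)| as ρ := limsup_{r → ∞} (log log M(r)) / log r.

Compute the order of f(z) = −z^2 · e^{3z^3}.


M(r) = max_{|z|=r} |-1|·|z|^2·|e^{3z^3}| = 1·r^2 · e^{3r^3} (the factors attain their maxima compatibly on |z|=r). Then log M(r) = log 1 + 2·log r + 3r^3, dominated by the last term, so log log M(r) ~ 3·log r. The polynomial factor -1z^2 contributes only a log r term and does not affect the order. ρ = 3.
Therefore ρ = 3.

Order ρ = 3.


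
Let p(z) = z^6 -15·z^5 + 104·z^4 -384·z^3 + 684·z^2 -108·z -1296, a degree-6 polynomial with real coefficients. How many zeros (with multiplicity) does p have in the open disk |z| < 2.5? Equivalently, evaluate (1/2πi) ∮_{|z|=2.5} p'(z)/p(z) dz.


The zeros of p are: (3 + 3i), (3 - 3i), (3 + 3i), (3 - 3i), -1, 4.
Their magnitudes are: 4.243, 4.243, 4.243, 4.243, 1, 4.
Zeros with |z| < R = 2.5: -1.
Count = 1.
By the argument principle, (1/2πi) ∮_{|z|=R} p'(z)/p(z) dz equals exactly this count.

Number of zeros inside |z| < 2.5: 1.


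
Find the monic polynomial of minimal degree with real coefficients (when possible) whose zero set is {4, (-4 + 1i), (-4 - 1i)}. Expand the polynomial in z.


The polynomial is p(z) = ∏_{α ∈ S} (z − α), where S = {4, (-4 + 1i), (-4 - 1i)}.
Expanding the product yields: p(z) = z^3 + 4·z^2 -15·z -68.
Note conjugate pairs combine to real quadratics: (z − (-4+1i))(z − (-4−1i)) = z² + 8z + 17.
The resulting polynomial has degree 3 and real coefficients as required.

p(z) = z^3 + 4·z^2 -15·z -68.


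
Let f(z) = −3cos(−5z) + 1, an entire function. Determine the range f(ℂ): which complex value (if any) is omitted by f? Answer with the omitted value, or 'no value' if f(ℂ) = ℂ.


Little Picard bounds the complement of f(ℂ) to at most one point.
cos is entire and surjective onto ℂ: for every w ∈ ℂ, cos(ζ) = w has a solution ζ ∈ ℂ (e.g., via the complex inverse arccos). With ζ = −5z this gives z = ζ/(-5). Then -3·cos(−5z) takes every value in -3·ℂ = ℂ, and adding 1 is a bijection of ℂ. So f is surjective and omits no value. (Note: only on the real line is cos bounded by [−1, 1].)

Omitted value: no value.


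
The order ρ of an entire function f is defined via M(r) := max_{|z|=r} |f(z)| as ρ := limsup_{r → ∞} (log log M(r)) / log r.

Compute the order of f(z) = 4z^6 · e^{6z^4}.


M(r) = max_{|z|=r} |4|·|z|^6·|e^{6z^4}| = 4·r^6 · e^{6r^4} (the factors attain their maxima compatibly on |z|=r). Then log M(r) = log 4 + 6·log r + 6r^4, dominated by the last term, so log log M(r) ~ 4·log r. The polynomial factor 4z^6 contributes only a log r term and does not affect the order. ρ = 4.
Therefore ρ = 4.

Order ρ = 4.


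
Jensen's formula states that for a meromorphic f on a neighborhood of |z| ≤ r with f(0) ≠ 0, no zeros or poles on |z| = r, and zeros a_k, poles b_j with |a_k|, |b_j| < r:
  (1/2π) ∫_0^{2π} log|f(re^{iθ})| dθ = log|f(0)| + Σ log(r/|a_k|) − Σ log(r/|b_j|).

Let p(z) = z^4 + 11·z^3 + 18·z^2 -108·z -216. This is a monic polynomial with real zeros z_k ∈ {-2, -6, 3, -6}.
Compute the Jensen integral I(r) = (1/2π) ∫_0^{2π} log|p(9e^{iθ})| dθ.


Zeros: -6, -6, -2, 3; r = 9.
Inside |z| < r: -6, -6, -2, 3. Outside (|z| ≥ r): ∅.
p(0) = -216, so log|p(0)| = log(216) = 5.3753.
Apply Jensen: I(r) = log|p(0)| + Σ_k log(r/|z_k|), summed over zeros inside |z| < r.
  log(r/|z_k|) for z_k = -2: log(9/2) = 1.5041
  log(r/|z_k|) for z_k = -6: log(9/6) = 0.4055
  log(r/|z_k|) for z_k = 3: log(9/3) = 1.0986
  log(r/|z_k|) for z_k = -6: log(9/6) = 0.4055
Sum over inside zeros: 3.4136.
I(r) = log|p(0)| + (inside sum) = 5.3753 + 3.4136 = 8.7889.
Closed form (all zeros inside, monic): I(r) = n·log(r) = 4·log(9) = 8.7889. ✓

I(r) ≈ 8.7889.


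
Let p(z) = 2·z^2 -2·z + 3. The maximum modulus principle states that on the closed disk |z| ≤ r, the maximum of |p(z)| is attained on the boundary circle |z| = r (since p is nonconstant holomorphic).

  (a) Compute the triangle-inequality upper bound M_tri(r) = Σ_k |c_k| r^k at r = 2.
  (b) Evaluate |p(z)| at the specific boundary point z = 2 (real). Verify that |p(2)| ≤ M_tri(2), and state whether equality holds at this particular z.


Coefficients: c_0 = 3, c_1 = -2, c_2 = 2. Radius r = 2.
Part (a). Triangle bound: M_tri(r) = Σ_k |c_k| r^k
  = |3|·2^0 + |-2|·2^1 + |2|·2^2
  = 3 + 4 + 8 = 15.
This bounds M(r) := max_{|z|=r} |p(z)| from above; equality holds iff all terms c_k z^k can be made to align in phase at a single z on |z|=r.
Part (b). At z = 2 (real, on the circle |z| = r):
  p(2) = (3)·2^0 + (-2)·2^1 + (2)·2^2 = 7.
  |p(2)| = 7.
Check: |p(2)| = 7 ≤ 15 = M_tri(2). ✓ Equality does not hold at z = 2 (the coefficients have mixed signs, so the terms do not all align in phase there).

M_tri(2) = 15; |p(2)| = 7; equality at z=2: no.


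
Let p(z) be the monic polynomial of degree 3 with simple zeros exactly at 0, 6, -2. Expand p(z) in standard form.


The polynomial is p(z) = ∏_{α ∈ S} (z − α), where S = {0, 6, -2}.
Expanding the product yields: p(z) = z^3 -4·z^2 -12·z.
The resulting polynomial has degree 3 and real coefficients as required.

p(z) = z^3 -4·z^2 -12·z.


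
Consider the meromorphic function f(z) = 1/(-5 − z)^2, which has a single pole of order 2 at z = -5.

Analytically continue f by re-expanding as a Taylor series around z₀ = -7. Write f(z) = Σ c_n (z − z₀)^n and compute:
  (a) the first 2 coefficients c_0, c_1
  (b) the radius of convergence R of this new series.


Let w = z − z₀, so z = z₀ + w.
Then -5 − z = -5 − (z₀ + w) = (-5 − z₀) − w = 2 − w.
f(z) = 1/(2 − w)^2 = (1/(2)^2) · (1 − w/(2))^{−2}.
By the binomial series (1−u)^{−2} = Σ_{n≥0} C(n+1, 1) u^n for |u|<1, with u = w/(2):
  c_n = C(n+1, 1) / (2)^(n+2).
  c_0 = 1/(2)^2 = 1/4.
  c_1 = 2/(2)^3 = 1/4.
The series is valid for |w/d| < 1, i.e. |z − z₀| < |d|.
Radius of convergence: R = |-5 − z₀| = |2| = 2 (distance from z₀ to the singularity z = -5).

c_0 = 1/4, c_1 = 1/4; R = 2.


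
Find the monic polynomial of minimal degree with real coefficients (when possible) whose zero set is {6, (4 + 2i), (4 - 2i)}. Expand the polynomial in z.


The polynomial is p(z) = ∏_{α ∈ S} (z − α), where S = {6, (4 + 2i), (4 - 2i)}.
Expanding the product yields: p(z) = z^3 -14·z^2 + 68·z -120.
Note conjugate pairs combine to real quadratics: (z − (4+2i))(z − (4−2i)) = z² − 8z + 20.
The resulting polynomial has degree 3 and real coefficients as required.

p(z) = z^3 -14·z^2 + 68·z -120.


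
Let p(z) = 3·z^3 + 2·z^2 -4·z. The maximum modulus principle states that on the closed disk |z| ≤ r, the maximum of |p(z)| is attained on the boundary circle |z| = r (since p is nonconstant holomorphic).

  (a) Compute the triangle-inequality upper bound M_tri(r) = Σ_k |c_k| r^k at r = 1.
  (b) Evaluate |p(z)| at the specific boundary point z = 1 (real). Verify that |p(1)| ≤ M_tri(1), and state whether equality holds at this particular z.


Coefficients: c_0 = 0, c_1 = -4, c_2 = 2, c_3 = 3. Radius r = 1.
Part (a). Triangle bound: M_tri(r) = Σ_k |c_k| r^k
  = |0|·1^0 + |-4|·1^1 + |2|·1^2 + |3|·1^3
  = 0 + 4 + 2 + 3 = 9.
This bounds M(r) := max_{|z|=r} |p(z)| from above; equality holds iff all terms c_k z^k can be made to align in phase at a single z on |z|=r.
Part (b). At z = 1 (real, on the circle |z| = r):
  p(1) = (0)·1^0 + (-4)·1^1 + (2)·1^2 + (3)·1^3 = 1.
  |p(1)| = 1.
Check: |p(1)| = 1 ≤ 9 = M_tri(1). ✓ Equality does not hold at z = 1 (the coefficients have mixed signs, so the terms do not all align in phase there).

M_tri(1) = 9; |p(1)| = 1; equality at z=1: no.


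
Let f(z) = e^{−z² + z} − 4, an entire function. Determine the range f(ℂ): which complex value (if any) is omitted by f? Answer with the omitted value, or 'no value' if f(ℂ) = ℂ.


Little Picard bounds the complement of f(ℂ) to at most one point.
The exponent g(z) = −z² + z is a nonconstant polynomial, hence surjective onto ℂ. So e^{g(z)} takes every value in {e^w : w ∈ ℂ} = ℂ ∖ {0}. Adding -4 shifts the range to ℂ ∖ {-4}. f omits exactly -4.

Omitted value: -4.


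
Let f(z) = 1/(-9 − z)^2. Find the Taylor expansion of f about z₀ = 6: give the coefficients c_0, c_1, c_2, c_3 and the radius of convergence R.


Let w = z − z₀, so z = z₀ + w.
Then -9 − z = -9 − (z₀ + w) = (-9 − z₀) − w = -15 − w.
f(z) = 1/(-15 − w)^2 = (1/(-15)^2) · (1 − w/(-15))^{−2}.
By the binomial series (1−u)^{−2} = Σ_{n≥0} C(n+1, 1) u^n for |u|<1, with u = w/(-15):
  c_n = C(n+1, 1) / (-15)^(n+2).
  c_0 = 1/(-15)^2 = 1/225.
  c_1 = 2/(-15)^3 = -2/3375.
  c_2 = 3/(-15)^4 = 1/16875.
  c_3 = 4/(-15)^5 = -4/759375.
The series is valid for |w/d| < 1, i.e. |z − z₀| < |d|.
Radius of convergence: R = |-9 − z₀| = |-15| = 15 (distance from z₀ to the singularity z = -9).

c_0 = 1/225, c_1 = -2/3375, c_2 = 1/16875, c_3 = -4/759375; R = 15.


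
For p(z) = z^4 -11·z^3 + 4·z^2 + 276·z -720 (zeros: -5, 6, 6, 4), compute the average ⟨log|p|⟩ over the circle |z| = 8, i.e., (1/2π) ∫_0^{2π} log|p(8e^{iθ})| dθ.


Zeros: -5, 4, 6, 6; r = 8.
Inside |z| < r: -5, 4, 6, 6. Outside (|z| ≥ r): ∅.
p(0) = -720, so log|p(0)| = log(720) = 6.5793.
Apply Jensen: I(r) = log|p(0)| + Σ_k log(r/|z_k|), summed over zeros inside |z| < r.
  log(r/|z_k|) for z_k = -5: log(8/5) = 0.4700
  log(r/|z_k|) for z_k = 6: log(8/6) = 0.2877
  log(r/|z_k|) for z_k = 6: log(8/6) = 0.2877
  log(r/|z_k|) for z_k = 4: log(8/4) = 0.6931
Sum over inside zeros: 1.7385.
I(r) = log|p(0)| + (inside sum) = 6.5793 + 1.7385 = 8.3178.
Closed form (all zeros inside, monic): I(r) = n·log(r) = 4·log(8) = 8.3178. ✓

I(r) ≈ 8.3178.


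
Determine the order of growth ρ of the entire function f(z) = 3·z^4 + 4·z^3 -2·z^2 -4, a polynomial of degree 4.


|f(z)| ≤ Σ|c_k|·r^k = O(r^4) as r → ∞. Polynomial growth is O(e^{r^ε}) for every ε > 0 (since r^4/e^{r^ε} → 0), so ρ ≤ ε for all ε > 0, i.e. ρ = 0. Every nonconstant polynomial has order 0.
Therefore ρ = 0.

Order ρ = 0.


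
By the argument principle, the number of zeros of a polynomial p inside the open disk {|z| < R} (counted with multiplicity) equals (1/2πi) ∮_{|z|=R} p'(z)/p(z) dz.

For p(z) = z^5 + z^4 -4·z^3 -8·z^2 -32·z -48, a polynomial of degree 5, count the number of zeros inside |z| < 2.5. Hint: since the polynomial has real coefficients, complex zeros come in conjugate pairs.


The zeros of p are: (0 + 2i), (0 - 2i), 3, -2, -2.
Their magnitudes are: 2, 2, 3, 2, 2.
Zeros with |z| < R = 2.5: (0 + 2i), (0 - 2i), -2, -2.
Count = 4.
By the argument principle, (1/2πi) ∮_{|z|=R} p'(z)/p(z) dz equals exactly this count.

Number of zeros inside |z| < 2.5: 4.


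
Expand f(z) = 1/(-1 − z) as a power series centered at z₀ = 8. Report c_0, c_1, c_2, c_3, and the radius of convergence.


Let w = z − z₀, so z = z₀ + w.
Then -1 − z = -1 − (z₀ + w) = (-1 − z₀) − w = -9 − w.
f(z) = 1/(-9 − w) = (1/(-9)) · 1/(1 − w/(-9)) = Σ_{n≥0} w^n / (-9)^(n+1).
So c_n = 1/(-9)^(n+1):
  c_0 = 1/(-9)^1 = -1/9.
  c_1 = 1/(-9)^2 = 1/81.
  c_2 = 1/(-9)^3 = -1/729.
  c_3 = 1/(-9)^4 = 1/6561.
The series is valid for |w/d| < 1, i.e. |z − z₀| < |d|.
Radius of convergence: R = |-1 − z₀| = |-9| = 9 (distance from z₀ to the singularity z = -1).

c_0 = -1/9, c_1 = 1/81, c_2 = -1/729, c_3 = 1/6561; R = 9.


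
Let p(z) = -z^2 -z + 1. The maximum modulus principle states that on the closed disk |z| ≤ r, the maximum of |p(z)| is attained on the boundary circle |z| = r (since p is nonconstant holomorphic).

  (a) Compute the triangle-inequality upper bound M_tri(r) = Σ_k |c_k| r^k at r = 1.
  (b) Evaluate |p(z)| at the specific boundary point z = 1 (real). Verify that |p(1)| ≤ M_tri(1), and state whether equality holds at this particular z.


Coefficients: c_0 = 1, c_1 = -1, c_2 = -1. Radius r = 1.
Part (a). Triangle bound: M_tri(r) = Σ_k |c_k| r^k
  = |1|·1^0 + |-1|·1^1 + |-1|·1^2
  = 1 + 1 + 1 = 3.
This bounds M(r) := max_{|z|=r} |p(z)| from above; equality holds iff all terms c_k z^k can be made to align in phase at a single z on |z|=r.
Part (b). At z = 1 (real, on the circle |z| = r):
  p(1) = (1)·1^0 + (-1)·1^1 + (-1)·1^2 = -1.
  |p(1)| = 1.
Check: |p(1)| = 1 ≤ 3 = M_tri(1). ✓ Equality does not hold at z = 1 (the coefficients have mixed signs, so the terms do not all align in phase there).

M_tri(1) = 3; |p(1)| = 1; equality at z=1: no.


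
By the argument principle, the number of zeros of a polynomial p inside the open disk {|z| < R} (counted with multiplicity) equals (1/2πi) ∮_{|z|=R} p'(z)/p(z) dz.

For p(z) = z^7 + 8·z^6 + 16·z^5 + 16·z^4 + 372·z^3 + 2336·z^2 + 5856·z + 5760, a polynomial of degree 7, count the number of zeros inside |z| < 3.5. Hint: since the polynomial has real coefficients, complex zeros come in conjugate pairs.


The zeros of p are: -4, (3 + 3i), (3 - 3i), (-3 + 1i), (-3 - 1i), (-2 + 2i), (-2 - 2i).
Their magnitudes are: 4, 4.243, 4.243, 3.162, 3.162, 2.828, 2.828.
Zeros with |z| < R = 3.5: (-3 + 1i), (-3 - 1i), (-2 + 2i), (-2 - 2i).
Count = 4.
By the argument principle, (1/2πi) ∮_{|z|=R} p'(z)/p(z) dz equals exactly this count.

Number of zeros inside |z| < 3.5: 4.


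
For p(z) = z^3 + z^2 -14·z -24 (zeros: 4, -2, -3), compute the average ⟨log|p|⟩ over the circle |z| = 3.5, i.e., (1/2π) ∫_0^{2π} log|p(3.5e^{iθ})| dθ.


Zeros: -3, -2, 4; r = 3.5.
Inside |z| < r: -3, -2. Outside (|z| ≥ r): 4.
p(0) = -24, so log|p(0)| = log(24) = 3.1781.
Apply Jensen: I(r) = log|p(0)| + Σ_k log(r/|z_k|), summed over zeros inside |z| < r.
  log(r/|z_k|) for z_k = -2: log(3.5/2) = 0.5596
  log(r/|z_k|) for z_k = -3: log(3.5/3) = 0.1542
  Outside zeros (4) contribute nothing to the Jensen sum.
Sum over inside zeros: 0.7138.
I(r) = log|p(0)| + (inside sum) = 3.1781 + 0.7138 = 3.8918.
Note: since some zeros are outside |z| ≤ r, the simplified n·log(r) form does NOT apply — only the inside zeros contribute.

I(r) ≈ 3.8918.


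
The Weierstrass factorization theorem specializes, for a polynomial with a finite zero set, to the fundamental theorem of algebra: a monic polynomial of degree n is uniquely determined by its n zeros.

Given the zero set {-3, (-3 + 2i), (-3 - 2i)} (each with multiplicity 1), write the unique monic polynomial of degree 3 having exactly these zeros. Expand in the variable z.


The polynomial is p(z) = ∏_{α ∈ S} (z − α), where S = {-3, (-3 + 2i), (-3 - 2i)}.
Expanding the product yields: p(z) = z^3 + 9·z^2 + 31·z + 39.
Note conjugate pairs combine to real quadratics: (z − (-3+2i))(z − (-3−2i)) = z² + 6z + 13.
The resulting polynomial has degree 3 and real coefficients as required.

p(z) = z^3 + 9·z^2 + 31·z + 39.


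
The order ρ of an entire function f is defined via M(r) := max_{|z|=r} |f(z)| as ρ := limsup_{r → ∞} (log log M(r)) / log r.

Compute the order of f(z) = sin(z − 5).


sin(w) is a linear combination of e^{iw} and e^{−iw} (or e^w, e^{−w} in the hyperbolic case), so |sin(w)| ≤ e^{|w|}. With w = z − 5, |w| ≤ 1|z| + 5 = 1r + 5 on |z| = r, giving M(r) ≤ e^{1r + 5}, so ρ ≤ 1. On a suitable ray (z = it for sin/cos; z = t for sinh/cosh, t real → ∞), |sin(z − 5)| grows like e^{1|t|}/2, so ρ ≥ 1. Hence ρ = 1.
Therefore ρ = 1.

Order ρ = 1.


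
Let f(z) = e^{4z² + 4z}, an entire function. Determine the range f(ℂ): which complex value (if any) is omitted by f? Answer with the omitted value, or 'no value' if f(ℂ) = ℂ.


Little Picard bounds the complement of f(ℂ) to at most one point.
The exponent g(z) = 4z² + 4z is a nonconstant polynomial, hence surjective onto ℂ. So e^{g(z)} takes every value in {e^w : w ∈ ℂ} = ℂ ∖ {0}. Adding 0 shifts the range to ℂ ∖ {0}. f omits exactly 0.

Omitted value: 0.


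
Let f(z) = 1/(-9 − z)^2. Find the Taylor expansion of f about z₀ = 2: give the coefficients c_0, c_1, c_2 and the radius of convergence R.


Let w = z − z₀, so z = z₀ + w.
Then -9 − z = -9 − (z₀ + w) = (-9 − z₀) − w = -11 − w.
f(z) = 1/(-11 − w)^2 = (1/(-11)^2) · (1 − w/(-11))^{−2}.
By the binomial series (1−u)^{−2} = Σ_{n≥0} C(n+1, 1) u^n for |u|<1, with u = w/(-11):
  c_n = C(n+1, 1) / (-11)^(n+2).
  c_0 = 1/(-11)^2 = 1/121.
  c_1 = 2/(-11)^3 = -2/1331.
  c_2 = 3/(-11)^4 = 3/14641.
The series is valid for |w/d| < 1, i.e. |z − z₀| < |d|.
Radius of convergence: R = |-9 − z₀| = |-11| = 11 (distance from z₀ to the singularity z = -9).

c_0 = 1/121, c_1 = -2/1331, c_2 = 3/14641; R = 11.


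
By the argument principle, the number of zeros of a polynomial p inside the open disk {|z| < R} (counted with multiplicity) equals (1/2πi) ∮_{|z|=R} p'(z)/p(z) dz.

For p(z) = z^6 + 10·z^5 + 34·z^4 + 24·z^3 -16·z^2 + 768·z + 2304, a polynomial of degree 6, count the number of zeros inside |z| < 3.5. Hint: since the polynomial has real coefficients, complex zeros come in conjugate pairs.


The zeros of p are: -4, (-3 + 3i), (-3 - 3i), -4, (2 + 2i), (2 - 2i).
Their magnitudes are: 4, 4.243, 4.243, 4, 2.828, 2.828.
Zeros with |z| < R = 3.5: (2 + 2i), (2 - 2i).
Count = 2.
By the argument principle, (1/2πi) ∮_{|z|=R} p'(z)/p(z) dz equals exactly this count.

Number of zeros inside |z| < 3.5: 2.


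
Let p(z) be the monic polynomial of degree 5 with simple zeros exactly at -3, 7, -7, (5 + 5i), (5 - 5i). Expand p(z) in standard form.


The polynomial is p(z) = ∏_{α ∈ S} (z − α), where S = {-3, 7, -7, (5 + 5i), (5 - 5i)}.
Expanding the product yields: p(z) = z^5 -7·z^4 -29·z^3 + 493·z^2 -980·z -7350.
Note conjugate pairs combine to real quadratics: (z − (5+5i))(z − (5−5i)) = z² − 10z + 50.
The resulting polynomial has degree 5 and real coefficients as required.

p(z) = z^5 -7·z^4 -29·z^3 + 493·z^2 -980·z -7350.


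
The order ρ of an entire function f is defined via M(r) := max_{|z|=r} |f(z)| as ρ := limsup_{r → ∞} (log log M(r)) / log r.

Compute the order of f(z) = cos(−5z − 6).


cos(w) is a linear combination of e^{iw} and e^{−iw} (or e^w, e^{−w} in the hyperbolic case), so |cos(w)| ≤ e^{|w|}. With w = −5z − 6, |w| ≤ 5|z| + 6 = 5r + 6 on |z| = r, giving M(r) ≤ e^{5r + 6}, so ρ ≤ 1. On a suitable ray (z = it for sin/cos; z = t for sinh/cosh, t real → ∞), |cos(−5z − 6)| grows like e^{5|t|}/2, so ρ ≥ 1. Hence ρ = 1.
Therefore ρ = 1.

Order ρ = 1.


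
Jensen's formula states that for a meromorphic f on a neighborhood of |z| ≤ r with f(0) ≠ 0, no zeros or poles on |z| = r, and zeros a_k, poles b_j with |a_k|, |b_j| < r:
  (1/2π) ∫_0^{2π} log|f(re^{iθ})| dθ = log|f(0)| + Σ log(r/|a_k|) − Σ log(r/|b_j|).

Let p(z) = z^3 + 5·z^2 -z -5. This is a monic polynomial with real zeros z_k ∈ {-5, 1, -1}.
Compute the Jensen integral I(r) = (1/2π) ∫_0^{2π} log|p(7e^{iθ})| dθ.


Zeros: -5, -1, 1; r = 7.
Inside |z| < r: -5, -1, 1. Outside (|z| ≥ r): ∅.
p(0) = -5, so log|p(0)| = log(5) = 1.6094.
Apply Jensen: I(r) = log|p(0)| + Σ_k log(r/|z_k|), summed over zeros inside |z| < r.
  log(r/|z_k|) for z_k = -5: log(7/5) = 0.3365
  log(r/|z_k|) for z_k = 1: log(7/1) = 1.9459
  log(r/|z_k|) for z_k = -1: log(7/1) = 1.9459
Sum over inside zeros: 4.2283.
I(r) = log|p(0)| + (inside sum) = 1.6094 + 4.2283 = 5.8377.
Closed form (all zeros inside, monic): I(r) = n·log(r) = 3·log(7) = 5.8377. ✓

I(r) ≈ 5.8377.


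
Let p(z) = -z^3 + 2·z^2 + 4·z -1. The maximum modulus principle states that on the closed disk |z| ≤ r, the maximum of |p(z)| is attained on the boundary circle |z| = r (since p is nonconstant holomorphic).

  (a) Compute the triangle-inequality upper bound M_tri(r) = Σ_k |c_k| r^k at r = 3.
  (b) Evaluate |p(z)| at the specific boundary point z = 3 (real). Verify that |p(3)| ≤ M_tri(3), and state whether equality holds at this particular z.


Coefficients: c_0 = -1, c_1 = 4, c_2 = 2, c_3 = -1. Radius r = 3.
Part (a). Triangle bound: M_tri(r) = Σ_k |c_k| r^k
  = |-1|·3^0 + |4|·3^1 + |2|·3^2 + |-1|·3^3
  = 1 + 12 + 18 + 27 = 58.
This bounds M(r) := max_{|z|=r} |p(z)| from above; equality holds iff all terms c_k z^k can be made to align in phase at a single z on |z|=r.
Part (b). At z = 3 (real, on the circle |z| = r):
  p(3) = (-1)·3^0 + (4)·3^1 + (2)·3^2 + (-1)·3^3 = 2.
  |p(3)| = 2.
Check: |p(3)| = 2 ≤ 58 = M_tri(3). ✓ Equality does not hold at z = 3 (the coefficients have mixed signs, so the terms do not all align in phase there).

M_tri(3) = 58; |p(3)| = 2; equality at z=3: no.


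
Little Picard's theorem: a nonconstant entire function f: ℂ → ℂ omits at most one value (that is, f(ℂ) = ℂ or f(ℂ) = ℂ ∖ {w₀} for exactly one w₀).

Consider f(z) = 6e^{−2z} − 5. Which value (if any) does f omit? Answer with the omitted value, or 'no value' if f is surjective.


Little Picard bounds the complement of f(ℂ) to at most one point.
e^{−2z} is never zero on ℂ, so 6·e^{−2z} takes every value in ℂ ∖ {0}. Adding -5 shifts the range to ℂ ∖ {-5}. Thus f omits exactly the value -5.

Omitted value: -5.


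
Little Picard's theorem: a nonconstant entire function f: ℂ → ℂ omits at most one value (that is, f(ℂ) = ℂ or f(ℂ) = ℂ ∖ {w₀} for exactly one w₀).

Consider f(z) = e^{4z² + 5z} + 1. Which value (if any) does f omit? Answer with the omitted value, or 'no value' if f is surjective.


Little Picard bounds the complement of f(ℂ) to at most one point.
The exponent g(z) = 4z² + 5z is a nonconstant polynomial, hence surjective onto ℂ. So e^{g(z)} takes every value in {e^w : w ∈ ℂ} = ℂ ∖ {0}. Adding 1 shifts the range to ℂ ∖ {1}. f omits exactly 1.

Omitted value: 1.


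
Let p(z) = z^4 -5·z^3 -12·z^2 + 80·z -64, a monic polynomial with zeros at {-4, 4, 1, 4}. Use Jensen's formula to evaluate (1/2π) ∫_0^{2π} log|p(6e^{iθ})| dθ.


Zeros: -4, 1, 4, 4; r = 6.
Inside |z| < r: -4, 1, 4, 4. Outside (|z| ≥ r): ∅.
p(0) = -64, so log|p(0)| = log(64) = 4.1589.
Apply Jensen: I(r) = log|p(0)| + Σ_k log(r/|z_k|), summed over zeros inside |z| < r.
  log(r/|z_k|) for z_k = -4: log(6/4) = 0.4055
  log(r/|z_k|) for z_k = 4: log(6/4) = 0.4055
  log(r/|z_k|) for z_k = 1: log(6/1) = 1.7918
  log(r/|z_k|) for z_k = 4: log(6/4) = 0.4055
Sum over inside zeros: 3.0082.
I(r) = log|p(0)| + (inside sum) = 4.1589 + 3.0082 = 7.1670.
Closed form (all zeros inside, monic): I(r) = n·log(r) = 4·log(6) = 7.1670. ✓

I(r) ≈ 7.1670.


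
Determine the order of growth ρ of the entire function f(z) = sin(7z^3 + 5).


Write sin(w) = (e^{iw} ± e^{−iw})/(2 or 2i), so |sin(w)| ≤ e^{|w|}. With w = 7z^3 + 5, |w| ≤ 7r^3 + 5 on |z|=r, giving M(r) ≤ e^{7r^3 + 5} and ρ ≤ 3. For the lower bound, choose z on |z|=r with 7z^3 purely imaginary of modulus 7r^3; then |sin(7z^3 + 5)| grows like e^{7r^3}/2, so ρ ≥ 3. Hence ρ = 3.
Therefore ρ = 3.

Order ρ = 3.


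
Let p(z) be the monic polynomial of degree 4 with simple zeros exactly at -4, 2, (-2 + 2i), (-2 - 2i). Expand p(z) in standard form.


The polynomial is p(z) = ∏_{α ∈ S} (z − α), where S = {-4, 2, (-2 + 2i), (-2 - 2i)}.
Expanding the product yields: p(z) = z^4 + 6·z^3 + 8·z^2 -16·z -64.
Note conjugate pairs combine to real quadratics: (z − (-2+2i))(z − (-2−2i)) = z² + 4z + 8.
The resulting polynomial has degree 4 and real coefficients as required.

p(z) = z^4 + 6·z^3 + 8·z^2 -16·z -64.


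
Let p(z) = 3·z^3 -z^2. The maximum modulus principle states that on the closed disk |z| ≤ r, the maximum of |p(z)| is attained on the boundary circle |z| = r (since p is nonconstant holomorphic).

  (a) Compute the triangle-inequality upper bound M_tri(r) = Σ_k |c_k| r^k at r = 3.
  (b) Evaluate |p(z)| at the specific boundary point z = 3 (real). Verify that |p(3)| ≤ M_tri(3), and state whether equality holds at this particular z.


Coefficients: c_0 = 0, c_1 = 0, c_2 = -1, c_3 = 3. Radius r = 3.
Part (a). Triangle bound: M_tri(r) = Σ_k |c_k| r^k
  = |0|·3^0 + |0|·3^1 + |-1|·3^2 + |3|·3^3
  = 0 + 0 + 9 + 81 = 90.
This bounds M(r) := max_{|z|=r} |p(z)| from above; equality holds iff all terms c_k z^k can be made to align in phase at a single z on |z|=r.
Part (b). At z = 3 (real, on the circle |z| = r):
  p(3) = (0)·3^0 + (0)·3^1 + (-1)·3^2 + (3)·3^3 = 72.
  |p(3)| = 72.
Check: |p(3)| = 72 ≤ 90 = M_tri(3). ✓ Equality does not hold at z = 3 (the coefficients have mixed signs, so the terms do not all align in phase there).

M_tri(3) = 90; |p(3)| = 72; equality at z=3: no.


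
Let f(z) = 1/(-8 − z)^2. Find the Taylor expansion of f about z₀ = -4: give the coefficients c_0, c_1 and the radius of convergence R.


Let w = z − z₀, so z = z₀ + w.
Then -8 − z = -8 − (z₀ + w) = (-8 − z₀) − w = -4 − w.
f(z) = 1/(-4 − w)^2 = (1/(-4)^2) · (1 − w/(-4))^{−2}.
By the binomial series (1−u)^{−2} = Σ_{n≥0} C(n+1, 1) u^n for |u|<1, with u = w/(-4):
  c_n = C(n+1, 1) / (-4)^(n+2).
  c_0 = 1/(-4)^2 = 1/16.
  c_1 = 2/(-4)^3 = -1/32.
The series is valid for |w/d| < 1, i.e. |z − z₀| < |d|.
Radius of convergence: R = |-8 − z₀| = |-4| = 4 (distance from z₀ to the singularity z = -8).

c_0 = 1/16, c_1 = -1/32; R = 4.


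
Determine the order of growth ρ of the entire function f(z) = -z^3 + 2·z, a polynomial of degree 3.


|f(z)| ≤ Σ|c_k|·r^k = O(r^3) as r → ∞. Polynomial growth is O(e^{r^ε}) for every ε > 0 (since r^3/e^{r^ε} → 0), so ρ ≤ ε for all ε > 0, i.e. ρ = 0. Every nonconstant polynomial has order 0.
Therefore ρ = 0.

Order ρ = 0.


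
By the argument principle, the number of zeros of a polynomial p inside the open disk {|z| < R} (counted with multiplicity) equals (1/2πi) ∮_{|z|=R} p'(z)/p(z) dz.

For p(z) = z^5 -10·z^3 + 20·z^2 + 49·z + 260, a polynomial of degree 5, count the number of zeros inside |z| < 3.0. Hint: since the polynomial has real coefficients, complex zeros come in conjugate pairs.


The zeros of p are: (3 + 2i), (3 - 2i), (-1 + 2i), (-1 - 2i), -4.
Their magnitudes are: 3.606, 3.606, 2.236, 2.236, 4.
Zeros with |z| < R = 3.0: (-1 + 2i), (-1 - 2i).
Count = 2.
By the argument principle, (1/2πi) ∮_{|z|=R} p'(z)/p(z) dz equals exactly this count.

Number of zeros inside |z| < 3.0: 2.


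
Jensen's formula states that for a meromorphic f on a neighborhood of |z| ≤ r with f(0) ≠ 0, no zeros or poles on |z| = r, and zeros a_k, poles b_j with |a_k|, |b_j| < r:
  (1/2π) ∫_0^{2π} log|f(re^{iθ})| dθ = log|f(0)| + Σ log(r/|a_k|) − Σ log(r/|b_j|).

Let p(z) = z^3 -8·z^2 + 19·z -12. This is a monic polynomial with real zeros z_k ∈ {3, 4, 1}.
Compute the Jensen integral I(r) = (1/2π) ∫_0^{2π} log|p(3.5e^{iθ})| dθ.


Zeros: 1, 3, 4; r = 3.5.
Inside |z| < r: 1, 3. Outside (|z| ≥ r): 4.
p(0) = -12, so log|p(0)| = log(12) = 2.4849.
Apply Jensen: I(r) = log|p(0)| + Σ_k log(r/|z_k|), summed over zeros inside |z| < r.
  log(r/|z_k|) for z_k = 3: log(3.5/3) = 0.1542
  log(r/|z_k|) for z_k = 1: log(3.5/1) = 1.2528
  Outside zeros (4) contribute nothing to the Jensen sum.
Sum over inside zeros: 1.4069.
I(r) = log|p(0)| + (inside sum) = 2.4849 + 1.4069 = 3.8918.
Note: since some zeros are outside |z| ≤ r, the simplified n·log(r) form does NOT apply — only the inside zeros contribute.

I(r) ≈ 3.8918.
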